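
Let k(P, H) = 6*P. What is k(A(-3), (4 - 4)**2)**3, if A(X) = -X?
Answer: 5832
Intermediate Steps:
k(A(-3), (4 - 4)**2)**3 = (6*(-1*(-3)))**3 = (6*3)**3 = 18**3 = 5832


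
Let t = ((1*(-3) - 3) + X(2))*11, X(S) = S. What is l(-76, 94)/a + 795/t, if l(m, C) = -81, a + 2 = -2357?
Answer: -1871841/103796 ≈ -18.034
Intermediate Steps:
a = -2359 (a = -2 - 2357 = -2359)
t = -44 (t = ((1*(-3) - 3) + 2)*11 = ((-3 - 3) + 2)*11 = (-6 + 2)*11 = -4*11 = -44)
l(-76, 94)/a + 795/t = -81/(-2359) + 795/(-44) = -81*(-1/2359) + 795*(-1/44) = 81/2359 - 795/44 = -1871841/103796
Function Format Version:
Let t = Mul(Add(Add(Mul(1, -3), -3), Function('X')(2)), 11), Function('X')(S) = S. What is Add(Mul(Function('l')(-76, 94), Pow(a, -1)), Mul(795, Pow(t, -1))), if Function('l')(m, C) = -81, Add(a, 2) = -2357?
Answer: Rational(-1871841, 103796) ≈ -18.034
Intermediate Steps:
a = -2359 (a = Add(-2, -2357) = -2359)
t = -44 (t = Mul(Add(Add(Mul(1, -3), -3), 2), 11) = Mul(Add(Add(-3, -3), 2), 11) = Mul(Add(-6, 2), 11) = Mul(-4, 11) = -44)
Add(Mul(Function('l')(-76, 94), Pow(a, -1)), Mul(795, Pow(t, -1))) = Add(Mul(-81, Pow(-2359, -1)), Mul(795, Pow(-44, -1))) = Add(Mul(-81, Rational(-1, 2359)), Mul(795, Rational(-1, 44))) = Add(Rational(81, 2359), Rational(-795, 44)) = Rational(-1871841, 103796)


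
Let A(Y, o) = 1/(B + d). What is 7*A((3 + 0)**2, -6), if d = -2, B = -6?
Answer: -7/8 ≈ -0.87500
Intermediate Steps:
A(Y, o) = -1/8 (A(Y, o) = 1/(-6 - 2) = 1/(-8) = -1/8)
7*A((3 + 0)**2, -6) = 7*(-1/8) = -7/8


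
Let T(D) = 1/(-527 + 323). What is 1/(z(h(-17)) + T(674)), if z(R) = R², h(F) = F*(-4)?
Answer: 204/943295 ≈ 0.00021626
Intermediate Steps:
h(F) = -4*F
T(D) = -1/204 (T(D) = 1/(-204) = -1/204)
1/(z(h(-17)) + T(674)) = 1/((-4*(-17))² - 1/204) = 1/(68² - 1/204) = 1/(4624 - 1/204) = 1/(943295/204) = 204/943295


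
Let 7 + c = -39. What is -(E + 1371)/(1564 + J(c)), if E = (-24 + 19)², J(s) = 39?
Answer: -1396/1603 ≈ -0.87087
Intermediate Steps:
c = -46 (c = -7 - 39 = -46)
E = 25 (E = (-5)² = 25)
-(E + 1371)/(1564 + J(c)) = -(25 + 1371)/(1564 + 39) = -1396/1603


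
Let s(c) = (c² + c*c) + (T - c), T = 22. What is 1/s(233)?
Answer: 1/108367 ≈ 9.2279e-6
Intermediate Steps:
s(c) = 22 - c + 2*c² (s(c) = (c² + c*c) + (22 - c) = (c² + c²) + (22 - c) = 2*c² + (22 - c) = 22 - c + 2*c²)
1/s(233) = 1/(22 - 1*233 + 2*233²) = 1/(22 - 233 + 2*54289) = 1/(22 - 233 + 108578) = 1/108367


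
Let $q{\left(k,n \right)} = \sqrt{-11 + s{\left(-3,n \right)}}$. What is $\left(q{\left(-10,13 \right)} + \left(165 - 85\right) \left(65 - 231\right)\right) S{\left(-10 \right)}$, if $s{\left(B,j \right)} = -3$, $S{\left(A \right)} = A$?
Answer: $132800 - 10 i \sqrt{14} \approx 1.328 \cdot 10^{5} - 37.417 i$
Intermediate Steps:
$q{\left(k,n \right)} = i \sqrt{14}$ ($q{\left(k,n \right)} = \sqrt{-11 - 3} = \sqrt{-14} = i \sqrt{14}$)
$\left(q{\left(-10,13 \right)} + \left(165 - 85\right) \left(65 - 231\right)\right) S{\left(-10 \right)} = \left(i \sqrt{14} + \left(165 - 85\right) \left(65 - 231\right)\right) \left(-10\right) = \left(i \sqrt{14} + 80 \left(-166\right)\right) \left(-10\right) = \left(i \sqrt{14} - 13280\right) \left(-10\right) = \left(-13280 + i \sqrt{14}\right) \left(-10\right) = 132800 - 10 i \sqrt{14}$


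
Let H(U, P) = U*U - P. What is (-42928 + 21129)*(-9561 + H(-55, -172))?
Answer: 138728836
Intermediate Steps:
H(U, P) = U² - P
(-42928 + 21129)*(-9561 + H(-55, -172)) = (-42928 + 21129)*(-9561 + ((-55)² - 1*(-172))) = -21799*(-9561 + (3025 + 172)) = -21799*(-9561 + 3197) = -21799*(-6364) = 138728836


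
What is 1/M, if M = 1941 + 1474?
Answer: 1/3415 ≈ 0.00029283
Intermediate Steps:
M = 3415
1/M = 1/3415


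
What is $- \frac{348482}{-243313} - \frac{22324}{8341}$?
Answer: $- \frac{2525031050}{2029473733} \approx -1.2442$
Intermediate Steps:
$- \frac{348482}{-243313} - \frac{22324}{8341} = \left(-348482\right) \left(- \frac{1}{243313}\right) - \frac{22324}{8341} = \frac{348482}{243313} - \frac{22324}{8341} = - \frac{2525031050}{2029473733}$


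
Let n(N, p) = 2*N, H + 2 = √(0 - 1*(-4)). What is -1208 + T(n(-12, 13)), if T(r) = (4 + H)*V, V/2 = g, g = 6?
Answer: -1160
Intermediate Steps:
H = 0 (H = -2 + √(0 - 1*(-4)) = -2 + √(0 + 4) = -2 + √4 = -2 + 2 = 0)
V = 12 (V = 2*6 = 12)
T(r) = 48 (T(r) = (4 + 0)*12 = 4*12 = 48)
-1208 + T(n(-12, 13)) = -1208 + 48 = -1160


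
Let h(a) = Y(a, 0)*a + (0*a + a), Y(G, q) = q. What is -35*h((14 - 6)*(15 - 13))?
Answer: -560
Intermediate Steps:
h(a) = a (h(a) = 0*a + (0*a + a) = 0 + (0 + a) = 0 + a = a)
-35*h((14 - 6)*(15 - 13)) = -35*(14 - 6)*(15 - 13) = -280*2 = -35*16 = -560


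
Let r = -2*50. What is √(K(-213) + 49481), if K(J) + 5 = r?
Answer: 4*√3086 ≈ 222.21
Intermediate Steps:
r = -100
K(J) = -105 (K(J) = -5 - 100 = -105)
√(K(-213) + 49481) = √(-105 + 49481) = √49376 = 4*√3086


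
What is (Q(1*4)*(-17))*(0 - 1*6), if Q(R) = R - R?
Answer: 0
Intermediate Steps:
Q(R) = 0
(Q(1*4)*(-17))*(0 - 1*6) = (0*(-17))*(0 - 1*6) = 0*(0 - 6) = 0*(-6) = 0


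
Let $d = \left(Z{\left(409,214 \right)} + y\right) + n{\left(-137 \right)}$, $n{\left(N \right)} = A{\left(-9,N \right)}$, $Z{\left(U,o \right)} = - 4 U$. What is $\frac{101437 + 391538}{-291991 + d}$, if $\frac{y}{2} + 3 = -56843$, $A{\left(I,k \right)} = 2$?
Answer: $- \frac{492975}{407317} \approx -1.2103$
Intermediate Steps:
$y = -113692$ ($y = -6 + 2 \left(-56843\right) = -6 - 113686 = -113692$)
$n{\left(N \right)} = 2$
$d = -115326$ ($d = \left(\left(-4\right) 409 - 113692\right) + 2 = \left(-1636 - 113692\right) + 2 = -115328 + 2 = -115326$)
$\frac{101437 + 391538}{-291991 + d} = \frac{101437 + 391538}{-291991 - 115326} = \frac{492975}{-407317} = 492975 \left(- \frac{1}{407317}\right) = - \frac{492975}{407317}$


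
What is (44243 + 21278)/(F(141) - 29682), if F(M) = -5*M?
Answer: -65521/30387 ≈ -2.1562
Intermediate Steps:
(44243 + 21278)/(F(141) - 29682) = (44243 + 21278)/(-5*141 - 29682) = 65521/(-705 - 29682) = 65521/(-30387) = 65521*(-1/30387) = -65521/30387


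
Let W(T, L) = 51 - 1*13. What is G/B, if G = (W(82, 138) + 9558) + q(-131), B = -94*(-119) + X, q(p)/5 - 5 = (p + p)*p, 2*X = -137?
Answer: 362462/22235 ≈ 16.301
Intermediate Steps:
X = -137/2 (X = (1/2)*(-137) = -137/2 ≈ -68.500)
W(T, L) = 38 (W(T, L) = 51 - 13 = 38)
q(p) = 25 + 10*p**2 (q(p) = 25 + 5*((p + p)*p) = 25 + 5*((2*p)*p) = 25 + 5*(2*p**2) = 25 + 10*p**2)
B = 22235/2 (B = -94*(-119) - 137/2 = 11186 - 137/2 = 22235/2 ≈ 11118.)
G = 181231 (G = (38 + 9558) + (25 + 10*(-131)**2) = 9596 + (25 + 10*17161) = 9596 + (25 + 171610) = 9596 + 171635 = 181231)
G/B = 181231/(22235/2) = 181231*(2/22235) = 362462/22235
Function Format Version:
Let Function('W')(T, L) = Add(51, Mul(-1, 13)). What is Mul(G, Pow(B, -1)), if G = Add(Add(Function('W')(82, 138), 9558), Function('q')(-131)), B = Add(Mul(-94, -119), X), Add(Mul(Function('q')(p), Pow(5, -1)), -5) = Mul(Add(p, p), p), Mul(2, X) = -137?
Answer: Rational(362462, 22235) ≈ 16.301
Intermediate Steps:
X = Rational(-137, 2) (X = Mul(Rational(1, 2), -137) = Rational(-137, 2) ≈ -68.500)
Function('W')(T, L) = 38 (Function('W')(T, L) = Add(51, -13) = 38)
Function('q')(p) = Add(25, Mul(10, Pow(p, 2))) (Function('q')(p) = Add(25, Mul(5, Mul(Add(p, p), p))) = Add(25, Mul(5, Mul(Mul(2, p), p))) = Add(25, Mul(5, Mul(2, Pow(p, 2)))) = Add(25, Mul(10, Pow(p, 2))))
B = Rational(22235, 2) (B = Add(Mul(-94, -119), Rational(-137, 2)) = Add(11186, Rational(-137, 2)) = Rational(22235, 2) ≈ 11118.)
G = 181231 (G = Add(Add(38, 9558), Add(25, Mul(10, Pow(-131, 2)))) = Add(9596, Add(25, Mul(10, 17161))) = Add(9596, Add(25, 171610)) = Add(9596, 171635) = 181231)
Mul(G, Pow(B, -1)) = Mul(181231, Pow(Rational(22235, 2), -1)) = Mul(181231, Rational(2, 22235)) = Rational(362462, 22235)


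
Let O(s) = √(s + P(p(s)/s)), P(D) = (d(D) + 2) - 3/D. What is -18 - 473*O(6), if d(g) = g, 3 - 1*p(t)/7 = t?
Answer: -18 - 2365*√42/14 ≈ -1112.8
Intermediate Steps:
p(t) = 21 - 7*t
P(D) = 2 + D - 3/D (P(D) = (D + 2) - 3/D = (2 + D) - 3/D = 2 + D - 3/D)
O(s) = √(2 + s + (21 - 7*s)/s - 3*s/(21 - 7*s)) (O(s) = √(s + (2 + (21 - 7*s)/s - 3*s/(21 - 7*s))) = √(2 + s + (21 - 7*s)/s - 3*s/(21 - 7*s)))
-18 - 473*O(6) = -18 - 473*√7*√((-441 - 53*6² + 7*6³ + 252*6)/(6*(-3 + 6)))/7 = -18 - 473*√7*√((⅙)*(-441 - 53*36 + 7*216 + 1512)/3)/7 = -18 - 473*√7*√((⅙)*(⅓)*(-441 - 1908 + 1512 + 1512))/7 = -18 - 473*√7*√((⅙)*(⅓)*675)/7 = -18 - 473*√7*√(75/2)/7 = -18 - 473*√7*5*√6/2/7 = -18 - 2365*√42/14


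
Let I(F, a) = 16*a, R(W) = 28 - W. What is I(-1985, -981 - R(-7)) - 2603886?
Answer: -2620142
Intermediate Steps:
I(-1985, -981 - R(-7)) - 2603886 = 16*(-981 - (28 - 1*(-7))) - 2603886 = 16*(-981 - (28 + 7)) - 2603886 = 16*(-981 - 1*35) - 2603886 = 16*(-981 - 35) - 2603886 = 16*(-1016) - 2603886 = -16256 - 2603886 = -2620142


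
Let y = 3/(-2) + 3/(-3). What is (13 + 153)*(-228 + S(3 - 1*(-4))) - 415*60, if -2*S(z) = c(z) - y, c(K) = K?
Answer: -127073/2 ≈ -63537.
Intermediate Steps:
y = -5/2 (y = 3*(-½) + 3*(-⅓) = -3/2 - 1 = -5/2 ≈ -2.5000)
S(z) = -5/4 - z/2 (S(z) = -(z - 1*(-5/2))/2 = -(z + 5/2)/2 = -(5/2 + z)/2 = -5/4 - z/2)
(13 + 153)*(-228 + S(3 - 1*(-4))) - 415*60 = (13 + 153)*(-228 + (-5/4 - (3 - 1*(-4))/2)) - 415*60 = 166*(-228 + (-5/4 - (3 + 4)/2)) - 24900 = 166*(-228 + (-5/4 - ½*7)) - 24900 = 166*(-228 + (-5/4 - 7/2)) - 24900 = 166*(-228 - 19/4) - 24900 = 166*(-931/4) - 24900 = -77273/2 - 24900 = -127073/2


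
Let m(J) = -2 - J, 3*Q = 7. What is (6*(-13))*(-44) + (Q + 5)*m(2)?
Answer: 10208/3 ≈ 3402.7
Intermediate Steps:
Q = 7/3 (Q = (⅓)*7 = 7/3 ≈ 2.3333)
(6*(-13))*(-44) + (Q + 5)*m(2) = (6*(-13))*(-44) + (7/3 + 5)*(-2 - 1*2) = -78*(-44) + 22*(-2 - 2)/3 = 3432 + (22/3)*(-4) = 3432 - 88/3 = 10208/3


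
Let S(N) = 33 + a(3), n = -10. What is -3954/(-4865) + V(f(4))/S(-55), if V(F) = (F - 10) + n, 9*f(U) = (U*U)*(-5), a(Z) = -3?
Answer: -19732/131355 ≈ -0.15022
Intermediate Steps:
f(U) = -5*U²/9 (f(U) = ((U*U)*(-5))/9 = (U²*(-5))/9 = (-5*U²)/9 = -5*U²/9)
S(N) = 30 (S(N) = 33 - 3 = 30)
V(F) = -20 + F (V(F) = (F - 10) - 10 = (-10 + F) - 10 = -20 + F)
-3954/(-4865) + V(f(4))/S(-55) = -3954/(-4865) + (-20 - 5/9*4²)/30 = -3954*(-1/4865) + (-20 - 5/9*16)*(1/30) = 3954/4865 + (-20 - 80/9)*(1/30) = 3954/4865 - 260/9*1/30 = 3954/4865 - 26/27 = -19732/131355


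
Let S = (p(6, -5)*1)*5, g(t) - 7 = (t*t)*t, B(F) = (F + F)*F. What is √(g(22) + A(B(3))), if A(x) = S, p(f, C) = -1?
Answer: 5*√426 ≈ 103.20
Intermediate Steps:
B(F) = 2*F² (B(F) = (2*F)*F = 2*F²)
g(t) = 7 + t³ (g(t) = 7 + (t*t)*t = 7 + t²*t = 7 + t³)
S = -5 (S = -1*1*5 = -1*5 = -5)
A(x) = -5
√(g(22) + A(B(3))) = √((7 + 22³) - 5) = √((7 + 10648) - 5) = √(10655 - 5) = √10650 = 5*√426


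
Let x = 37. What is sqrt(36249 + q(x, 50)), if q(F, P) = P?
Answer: sqrt(36299) ≈ 190.52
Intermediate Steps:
sqrt(36249 + q(x, 50)) = sqrt(36249 + 50) = sqrt(36299)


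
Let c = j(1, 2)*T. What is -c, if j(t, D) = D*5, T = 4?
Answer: -40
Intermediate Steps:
j(t, D) = 5*D
c = 40 (c = (5*2)*4 = 10*4 = 40)
-c = -1*40 = -40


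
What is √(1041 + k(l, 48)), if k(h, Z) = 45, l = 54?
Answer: √1086 ≈ 32.955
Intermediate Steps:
√(1041 + k(l, 48)) = √(1041 + 45) = √1086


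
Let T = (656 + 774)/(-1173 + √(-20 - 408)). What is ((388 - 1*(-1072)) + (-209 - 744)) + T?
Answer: 696135609/1376357 - 2860*I*√107/1376357 ≈ 505.78 - 0.021494*I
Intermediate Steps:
T = 1430/(-1173 + 2*I*√107) (T = 1430/(-1173 + √(-428)) = 1430/(-1173 + 2*I*√107) ≈ -1.2187 - 0.021494*I)
((388 - 1*(-1072)) + (-209 - 744)) + T = ((388 - 1*(-1072)) + (-209 - 744)) + (-1677390/1376357 - 2860*I*√107/1376357) = ((388 + 1072) - 953) + (-1677390/1376357 - 2860*I*√107/1376357) = (1460 - 953) + (-1677390/1376357 - 2860*I*√107/1376357) = 507 + (-1677390/1376357 - 2860*I*√107/1376357) = 696135609/1376357 - 2860*I*√107/1376357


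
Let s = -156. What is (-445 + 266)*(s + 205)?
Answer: -8771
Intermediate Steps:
(-445 + 266)*(s + 205) = (-445 + 266)*(-156 + 205) = -179*49 = -8771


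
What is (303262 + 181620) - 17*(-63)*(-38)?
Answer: 444184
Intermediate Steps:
(303262 + 181620) - 17*(-63)*(-38) = 484882 + 1071*(-38) = 484882 - 40698 = 444184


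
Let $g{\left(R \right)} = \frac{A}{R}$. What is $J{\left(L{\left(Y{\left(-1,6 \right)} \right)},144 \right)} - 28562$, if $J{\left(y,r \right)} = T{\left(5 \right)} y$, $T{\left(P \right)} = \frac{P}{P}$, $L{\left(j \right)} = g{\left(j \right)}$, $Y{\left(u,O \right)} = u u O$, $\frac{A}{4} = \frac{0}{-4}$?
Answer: $-28562$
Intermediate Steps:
$A = 0$ ($A = 4 \frac{0}{-4} = 4 \cdot 0 \left(- \frac{1}{4}\right) = 4 \cdot 0 = 0$)
$Y{\left(u,O \right)} = O u^{2}$ ($Y{\left(u,O \right)} = u^{2} O = O u^{2}$)
$g{\left(R \right)} = 0$ ($g{\left(R \right)} = \frac{0}{R} = 0$)
$L{\left(j \right)} = 0$
$T{\left(P \right)} = 1$
$J{\left(y,r \right)} = y$ ($J{\left(y,r \right)} = 1 y = y$)
$J{\left(L{\left(Y{\left(-1,6 \right)} \right)},144 \right)} - 28562 = 0 - 28562 = -28562$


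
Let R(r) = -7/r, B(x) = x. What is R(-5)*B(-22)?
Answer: -154/5 ≈ -30.800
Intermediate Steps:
R(-5)*B(-22) = -7/(-5)*(-22) = -7*(-⅕)*(-22) = (7/5)*(-22) = -154/5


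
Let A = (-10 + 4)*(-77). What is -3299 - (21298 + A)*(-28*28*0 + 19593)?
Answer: -426346979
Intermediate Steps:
A = 462 (A = -6*(-77) = 462)
-3299 - (21298 + A)*(-28*28*0 + 19593) = -3299 - (21298 + 462)*(-28*28*0 + 19593) = -3299 - 21760*(-784*0 + 19593) = -3299 - 21760*(0 + 19593) = -3299 - 21760*19593 = -3299 - 1*426343680 = -3299 - 426343680 = -426346979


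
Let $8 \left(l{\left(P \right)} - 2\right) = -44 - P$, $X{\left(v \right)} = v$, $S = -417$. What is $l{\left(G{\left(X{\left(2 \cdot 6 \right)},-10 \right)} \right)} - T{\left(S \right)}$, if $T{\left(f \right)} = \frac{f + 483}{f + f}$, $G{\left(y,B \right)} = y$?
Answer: $- \frac{684}{139} \approx -4.9209$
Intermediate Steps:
$T{\left(f \right)} = \frac{483 + f}{2 f}$
$l{\left(P \right)} = - \frac{7}{2} - \frac{P}{8}$ ($l{\left(P \right)} = 2 + \frac{-44 - P}{8} = 2 - \left(\frac{11}{2} + \frac{P}{8}\right) = - \frac{7}{2} - \frac{P}{8}$)
$l{\left(G{\left(X{\left(2 \cdot 6 \right)},-10 \right)} \right)} - T{\left(S \right)} = \left(- \frac{7}{2} - \frac{2 \cdot 6}{8}\right) - \frac{483 - 417}{2 \left(-417\right)} = \left(- \frac{7}{2} - \frac{3}{2}\right) - \frac{1}{2} \left(- \frac{1}{417}\right) 66 = \left(- \frac{7}{2} - \frac{3}{2}\right) - - \frac{11}{139} = -5 + \frac{11}{139} = - \frac{684}{139}$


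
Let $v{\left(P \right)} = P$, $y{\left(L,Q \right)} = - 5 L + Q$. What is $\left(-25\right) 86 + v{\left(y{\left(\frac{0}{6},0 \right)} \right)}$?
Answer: $-2150$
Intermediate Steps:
$y{\left(L,Q \right)} = Q - 5 L$
$\left(-25\right) 86 + v{\left(y{\left(\frac{0}{6},0 \right)} \right)} = \left(-25\right) 86 + \left(0 - 5 \cdot \frac{0}{6}\right) = -2150 + \left(0 - 5 \cdot 0 \cdot \frac{1}{6}\right) = -2150 + \left(0 - 0\right) = -2150 + \left(0 + 0\right) = -2150 + 0 = -2150$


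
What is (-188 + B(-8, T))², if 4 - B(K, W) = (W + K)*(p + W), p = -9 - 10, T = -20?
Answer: 1628176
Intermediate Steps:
p = -19
B(K, W) = 4 - (-19 + W)*(K + W) (B(K, W) = 4 - (W + K)*(-19 + W) = 4 - (K + W)*(-19 + W) = 4 - (-19 + W)*(K + W))
(-188 + B(-8, T))² = (-188 + (4 - 1*(-20)² + 19*(-8) + 19*(-20) - 1*(-8)*(-20)))² = (-188 + (4 - 1*400 - 152 - 380 - 160))² = (-188 + (4 - 400 - 152 - 380 - 160))² = (-188 - 1088)² = (-1276)² = 1628176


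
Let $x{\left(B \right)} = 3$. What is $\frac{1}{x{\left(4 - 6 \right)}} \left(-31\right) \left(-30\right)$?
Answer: $310$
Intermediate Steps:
$\frac{1}{x{\left(4 - 6 \right)}} \left(-31\right) \left(-30\right) = \frac{1}{3} \left(-31\right) \left(-30\right) = \left(- \frac{31}{3}\right) \left(-30\right) = 310$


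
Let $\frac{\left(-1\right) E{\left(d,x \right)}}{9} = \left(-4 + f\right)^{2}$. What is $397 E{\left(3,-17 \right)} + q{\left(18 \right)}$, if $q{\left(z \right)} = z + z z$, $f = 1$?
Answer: $-31815$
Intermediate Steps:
$E{\left(d,x \right)} = -81$ ($E{\left(d,x \right)} = - 9 \left(-4 + 1\right)^{2} = - 9 \left(-3\right)^{2} = \left(-9\right) 9 = -81$)
$q{\left(z \right)} = z + z^{2}$
$397 E{\left(3,-17 \right)} + q{\left(18 \right)} = 397 \left(-81\right) + 18 \left(1 + 18\right) = -32157 + 18 \cdot 19 = -32157 + 342 = -31815$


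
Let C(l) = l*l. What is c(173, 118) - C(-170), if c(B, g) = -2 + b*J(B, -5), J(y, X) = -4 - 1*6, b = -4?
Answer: -28862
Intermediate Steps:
J(y, X) = -10 (J(y, X) = -4 - 6 = -10)
C(l) = l²
c(B, g) = 38 (c(B, g) = -2 - 4*(-10) = -2 + 40 = 38)
c(173, 118) - C(-170) = 38 - 1*(-170)² = 38 - 1*28900 = 38 - 28900 = -28862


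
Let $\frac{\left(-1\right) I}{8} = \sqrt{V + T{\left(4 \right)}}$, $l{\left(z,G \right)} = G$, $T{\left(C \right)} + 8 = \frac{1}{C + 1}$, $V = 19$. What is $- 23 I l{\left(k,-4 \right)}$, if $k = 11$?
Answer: $- \frac{1472 \sqrt{70}}{5} \approx -2463.1$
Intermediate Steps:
$T{\left(C \right)} = -8 + \frac{1}{1 + C}$ ($T{\left(C \right)} = -8 + \frac{1}{C + 1} = -8 + \frac{1}{1 + C}$)
$I = - \frac{16 \sqrt{70}}{5}$ ($I = - 8 \sqrt{19 + \frac{-7 - 32}{1 + 4}} = - 8 \sqrt{19 + \frac{-7 - 32}{5}} = - 8 \sqrt{19 + \frac{1}{5} \left(-39\right)} = - 8 \sqrt{19 - \frac{39}{5}} = - 8 \sqrt{\frac{56}{5}} = - 8 \frac{2 \sqrt{70}}{5} = - \frac{16 \sqrt{70}}{5} \approx -26.773$)
$- 23 I l{\left(k,-4 \right)} = - 23 \left(- \frac{16 \sqrt{70}}{5}\right) \left(-4\right) = \frac{368 \sqrt{70}}{5} \left(-4\right) = - \frac{1472 \sqrt{70}}{5}$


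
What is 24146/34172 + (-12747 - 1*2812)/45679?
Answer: 285641493/780471394 ≈ 0.36599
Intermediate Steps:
24146/34172 + (-12747 - 1*2812)/45679 = 24146*(1/34172) + (-12747 - 2812)*(1/45679) = 12073/17086 - 15559*1/45679 = 12073/17086 - 15559/45679 = 285641493/780471394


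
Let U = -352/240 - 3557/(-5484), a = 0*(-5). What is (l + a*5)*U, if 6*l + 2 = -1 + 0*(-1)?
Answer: 7477/18280 ≈ 0.40903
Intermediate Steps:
a = 0
l = -1/2 (l = -1/3 + (-1 + 0*(-1))/6 = -1/3 + (-1 + 0)/6 = -1/3 + (1/6)*(-1) = -1/3 - 1/6 = -1/2 ≈ -0.50000)
U = -7477/9140 (U = -352*1/240 - 3557*(-1/5484) = -22/15 + 3557/5484 = -7477/9140 ≈ -0.81805)
(l + a*5)*U = (-1/2 + 0*5)*(-7477/9140) = (-1/2 + 0)*(-7477/9140) = -1/2*(-7477/9140) = 7477/18280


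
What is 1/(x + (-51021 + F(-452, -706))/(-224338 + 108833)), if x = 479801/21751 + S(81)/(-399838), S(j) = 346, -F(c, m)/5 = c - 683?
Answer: 502266350710345/11276143569215454 ≈ 0.044542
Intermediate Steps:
F(c, m) = 3415 - 5*c (F(c, m) = -5*(c - 683) = -5*(-683 + c) = 3415 - 5*c)
x = 95917573196/4348438169 (x = 479801/21751 + 346/(-399838) = 479801*(1/21751) + 346*(-1/399838) = 479801/21751 - 173/199919 = 95917573196/4348438169 ≈ 22.058)
1/(x + (-51021 + F(-452, -706))/(-224338 + 108833)) = 1/(95917573196/4348438169 + (-51021 + (3415 - 5*(-452)))/(-224338 + 108833)) = 1/(95917573196/4348438169 + (-51021 + (3415 + 2260))/(-115505)) = 1/(95917573196/4348438169 + (-51021 + 5675)*(-1/115505)) = 1/(95917573196/4348438169 - 45346*(-1/115505)) = 1/(95917573196/4348438169 + 45346/115505) = 1/(11276143569215454/502266350710345) = 502266350710345/11276143569215454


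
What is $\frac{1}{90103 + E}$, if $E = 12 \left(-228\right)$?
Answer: $\frac{1}{87367} \approx 1.1446 \cdot 10^{-5}$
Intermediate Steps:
$E = -2736$
$\frac{1}{90103 + E} = \frac{1}{90103 - 2736} = \frac{1}{87367}$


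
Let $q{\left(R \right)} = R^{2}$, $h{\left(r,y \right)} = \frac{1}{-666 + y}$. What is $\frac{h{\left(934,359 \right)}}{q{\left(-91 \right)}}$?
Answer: $- \frac{1}{2542267} \approx -3.9335 \cdot 10^{-7}$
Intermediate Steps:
$\frac{h{\left(934,359 \right)}}{q{\left(-91 \right)}} = \frac{1}{\left(-666 + 359\right) \left(-91\right)^{2}} = \frac{1}{\left(-307\right) 8281} = \left(- \frac{1}{307}\right) \frac{1}{8281} = - \frac{1}{2542267}$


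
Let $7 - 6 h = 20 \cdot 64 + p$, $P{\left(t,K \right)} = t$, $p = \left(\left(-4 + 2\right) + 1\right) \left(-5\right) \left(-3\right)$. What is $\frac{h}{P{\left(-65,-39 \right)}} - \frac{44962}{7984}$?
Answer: $- \frac{1872827}{778440} \approx -2.4059$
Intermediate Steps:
$p = -15$ ($p = \left(-2 + 1\right) \left(-5\right) \left(-3\right) = \left(-1\right) \left(-5\right) \left(-3\right) = 5 \left(-3\right) = -15$)
$h = - \frac{629}{3}$ ($h = \frac{7}{6} - \frac{20 \cdot 64 - 15}{6} = \frac{7}{6} - \frac{1280 - 15}{6} = \frac{7}{6} - \frac{1265}{6} = - \frac{629}{3} \approx -209.67$)
$\frac{h}{P{\left(-65,-39 \right)}} - \frac{44962}{7984} = - \frac{629}{3 \left(-65\right)} - \frac{44962}{7984} = \left(- \frac{629}{3}\right) \left(- \frac{1}{65}\right) - \frac{22481}{3992} = \frac{629}{195} - \frac{22481}{3992} = - \frac{1872827}{778440}$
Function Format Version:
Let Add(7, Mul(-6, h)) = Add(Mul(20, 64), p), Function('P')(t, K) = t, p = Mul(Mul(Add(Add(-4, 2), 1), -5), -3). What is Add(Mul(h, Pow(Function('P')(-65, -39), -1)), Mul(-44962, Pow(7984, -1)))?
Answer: Rational(-1872827, 778440) ≈ -2.4059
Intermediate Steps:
p = -15 (p = Mul(Mul(Add(-2, 1), -5), -3) = Mul(Mul(-1, -5), -3) = Mul(5, -3) = -15)
h = Rational(-629, 3) (h = Add(Rational(7, 6), Mul(Rational(-1, 6), Add(Mul(20, 64), -15))) = Add(Rational(7, 6), Mul(Rational(-1, 6), Add(1280, -15))) = Add(Rational(7, 6), Mul(Rational(-1, 6), 1265)) = Add(Rational(7, 6), Rational(-1265, 6)) = Rational(-629, 3) ≈ -209.67)
Add(Mul(h, Pow(Function('P')(-65, -39), -1)), Mul(-44962, Pow(7984, -1))) = Add(Mul(Rational(-629, 3), Pow(-65, -1)), Mul(-44962, Pow(7984, -1))) = Add(Mul(Rational(-629, 3), Rational(-1, 65)), Mul(-44962, Rational(1, 7984))) = Add(Rational(629, 195), Rational(-22481, 3992)) = Rational(-1872827, 778440)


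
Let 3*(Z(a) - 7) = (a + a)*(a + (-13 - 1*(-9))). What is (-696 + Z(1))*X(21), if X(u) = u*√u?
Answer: -14511*√21 ≈ -66498.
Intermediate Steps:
X(u) = u^(3/2)
Z(a) = 7 + 2*a*(-4 + a)/3 (Z(a) = 7 + ((a + a)*(a + (-13 - 1*(-9))))/3 = 7 + ((2*a)*(a + (-13 + 9)))/3 = 7 + ((2*a)*(a - 4))/3 = 7 + ((2*a)*(-4 + a))/3 = 7 + (2*a*(-4 + a))/3 = 7 + 2*a*(-4 + a)/3)
(-696 + Z(1))*X(21) = (-696 + (7 - 8/3*1 + (⅔)*1²))*21^(3/2) = (-696 + (7 - 8/3 + (⅔)*1))*(21*√21) = (-696 + (7 - 8/3 + ⅔))*(21*√21) = (-696 + 5)*(21*√21) = -14511*√21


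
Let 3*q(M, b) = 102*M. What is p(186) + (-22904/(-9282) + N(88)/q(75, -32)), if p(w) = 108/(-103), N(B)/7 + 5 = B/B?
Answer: 2403854/1707225 ≈ 1.4080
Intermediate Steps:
N(B) = -28 (N(B) = -35 + 7*(B/B) = -35 + 7*1 = -35 + 7 = -28)
q(M, b) = 34*M (q(M, b) = (102*M)/3 = 34*M)
p(w) = -108/103 (p(w) = 108*(-1/103) = -108/103)
p(186) + (-22904/(-9282) + N(88)/q(75, -32)) = -108/103 + (-22904/(-9282) - 28/(34*75)) = -108/103 + (-22904*(-1/9282) - 28/2550) = -108/103 + (1636/663 - 28*1/2550) = -108/103 + (1636/663 - 14/1275) = -108/103 + 40718/16575 = 2403854/1707225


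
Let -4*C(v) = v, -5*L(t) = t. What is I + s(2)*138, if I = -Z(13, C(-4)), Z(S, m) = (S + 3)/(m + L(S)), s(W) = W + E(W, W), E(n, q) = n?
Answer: 562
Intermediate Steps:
L(t) = -t/5
C(v) = -v/4
s(W) = 2*W (s(W) = W + W = 2*W)
Z(S, m) = (3 + S)/(m - S/5) (Z(S, m) = (S + 3)/(m - S/5) = (3 + S)/(m - S/5))
I = 10 (I = -5*(3 + 13)/(-1*13 + 5*(-¼*(-4))) = -5*16/(-13 + 5*1) = -5*16/(-13 + 5) = -5*16/(-8) = -5*(-1)*16/8 = -1*(-10) = 10)
I + s(2)*138 = 10 + (2*2)*138 = 10 + 4*138 = 10 + 552 = 562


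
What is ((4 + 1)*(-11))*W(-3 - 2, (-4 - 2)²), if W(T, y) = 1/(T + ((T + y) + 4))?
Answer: -11/6 ≈ -1.8333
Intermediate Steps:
W(T, y) = 1/(4 + y + 2*T) (W(T, y) = 1/(T + (4 + T + y)) = 1/(4 + y + 2*T))
((4 + 1)*(-11))*W(-3 - 2, (-4 - 2)²) = ((4 + 1)*(-11))/(4 + (-4 - 2)² + 2*(-3 - 2)) = (5*(-11))/(4 + (-6)² + 2*(-5)) = -55/(4 + 36 - 10) = -55/30 = -55*1/30 = -11/6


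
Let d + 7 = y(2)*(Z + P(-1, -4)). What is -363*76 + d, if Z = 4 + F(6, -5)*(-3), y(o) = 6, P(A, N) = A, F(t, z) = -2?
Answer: -27541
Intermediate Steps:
Z = 10 (Z = 4 - 2*(-3) = 4 + 6 = 10)
d = 47 (d = -7 + 6*(10 - 1) = -7 + 6*9 = -7 + 54 = 47)
-363*76 + d = -363*76 + 47 = -27588 + 47 = -27541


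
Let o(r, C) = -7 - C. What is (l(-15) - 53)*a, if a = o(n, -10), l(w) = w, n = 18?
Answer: -204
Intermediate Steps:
a = 3 (a = -7 - 1*(-10) = -7 + 10 = 3)
(l(-15) - 53)*a = (-15 - 53)*3 = -68*3 = -204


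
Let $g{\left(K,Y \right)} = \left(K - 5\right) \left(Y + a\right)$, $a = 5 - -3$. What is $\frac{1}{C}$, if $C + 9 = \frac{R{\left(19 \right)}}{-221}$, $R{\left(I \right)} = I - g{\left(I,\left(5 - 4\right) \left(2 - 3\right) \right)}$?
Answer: $- \frac{221}{1910} \approx -0.11571$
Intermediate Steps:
$a = 8$ ($a = 5 + 3 = 8$)
$g{\left(K,Y \right)} = \left(-5 + K\right) \left(8 + Y\right)$ ($g{\left(K,Y \right)} = \left(K - 5\right) \left(Y + 8\right) = \left(-5 + K\right) \left(8 + Y\right)$)
$R{\left(I \right)} = 35 - 6 I$ ($R{\left(I \right)} = I - \left(-40 - 5 \left(5 - 4\right) \left(2 - 3\right) + 8 I + I \left(5 - 4\right) \left(2 - 3\right)\right) = I - \left(-40 - 5 \cdot 1 \left(-1\right) + 8 I + I 1 \left(-1\right)\right) = I - \left(-40 - -5 + 8 I + I \left(-1\right)\right) = I - \left(-40 + 5 + 8 I - I\right) = I - \left(-35 + 7 I\right) = 35 - 6 I$)
$C = - \frac{1910}{221}$ ($C = -9 + \frac{35 - 114}{-221} = -9 + \left(35 - 114\right) \left(- \frac{1}{221}\right) = -9 - - \frac{79}{221} = -9 + \frac{79}{221} = - \frac{1910}{221} \approx -8.6425$)
$\frac{1}{C} = \frac{1}{- \frac{1910}{221}} = - \frac{221}{1910}$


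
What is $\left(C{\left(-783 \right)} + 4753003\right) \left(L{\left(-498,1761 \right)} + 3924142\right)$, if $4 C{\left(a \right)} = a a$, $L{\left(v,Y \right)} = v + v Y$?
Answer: $\frac{29895563981633}{2} \approx 1.4948 \cdot 10^{13}$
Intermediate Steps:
$L{\left(v,Y \right)} = v + Y v$
$C{\left(a \right)} = \frac{a^{2}}{4}$ ($C{\left(a \right)} = \frac{a a}{4} = \frac{a^{2}}{4}$)
$\left(C{\left(-783 \right)} + 4753003\right) \left(L{\left(-498,1761 \right)} + 3924142\right) = \left(\frac{\left(-783\right)^{2}}{4} + 4753003\right) \left(- 498 \left(1 + 1761\right) + 3924142\right) = \left(\frac{1}{4} \cdot 613089 + 4753003\right) \left(\left(-498\right) 1762 + 3924142\right) = \left(\frac{613089}{4} + 4753003\right) \left(-877476 + 3924142\right) = \frac{19625101}{4} \cdot 3046666 = \frac{29895563981633}{2}$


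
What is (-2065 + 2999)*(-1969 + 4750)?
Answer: 2597454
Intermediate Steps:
(-2065 + 2999)*(-1969 + 4750) = 934*2781 = 2597454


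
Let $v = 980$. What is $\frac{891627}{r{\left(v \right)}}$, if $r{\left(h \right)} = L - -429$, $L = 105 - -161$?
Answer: $\frac{891627}{695} \approx 1282.9$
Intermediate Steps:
$L = 266$ ($L = 105 + 161 = 266$)
$r{\left(h \right)} = 695$ ($r{\left(h \right)} = 266 - -429 = 266 + 429 = 695$)
$\frac{891627}{r{\left(v \right)}} = \frac{891627}{695}$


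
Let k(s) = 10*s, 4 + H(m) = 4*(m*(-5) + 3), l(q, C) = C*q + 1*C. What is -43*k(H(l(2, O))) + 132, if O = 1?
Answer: 22492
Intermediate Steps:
l(q, C) = C + C*q (l(q, C) = C*q + C = C + C*q)
H(m) = 8 - 20*m (H(m) = -4 + 4*(m*(-5) + 3) = -4 + 4*(-5*m + 3) = -4 + 4*(3 - 5*m) = -4 + (12 - 20*m) = 8 - 20*m)
-43*k(H(l(2, O))) + 132 = -430*(8 - 20*(1 + 2)) + 132 = -430*(8 - 20*3) + 132 = -430*(8 - 60) + 132 = -430*(-52) + 132 = -43*(-520) + 132 = 22360 + 132 = 22492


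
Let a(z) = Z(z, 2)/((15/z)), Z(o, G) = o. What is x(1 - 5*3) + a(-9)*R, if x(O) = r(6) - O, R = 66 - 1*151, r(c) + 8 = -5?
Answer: -458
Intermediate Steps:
r(c) = -13 (r(c) = -8 - 5 = -13)
a(z) = z**2/15 (a(z) = z/((15/z)) = z*(z/15) = z**2/15)
R = -85 (R = 66 - 151 = -85)
x(O) = -13 - O
x(1 - 5*3) + a(-9)*R = (-13 - (1 - 5*3)) + ((1/15)*(-9)**2)*(-85) = (-13 - (1 - 15)) + ((1/15)*81)*(-85) = (-13 - 1*(-14)) + (27/5)*(-85) = (-13 + 14) - 459 = 1 - 459 = -458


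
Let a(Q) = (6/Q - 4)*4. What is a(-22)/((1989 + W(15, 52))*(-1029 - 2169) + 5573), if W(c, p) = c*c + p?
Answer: 188/79652045 ≈ 2.3603e-6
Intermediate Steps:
W(c, p) = p + c² (W(c, p) = c² + p = p + c²)
a(Q) = -16 + 24/Q (a(Q) = (-4 + 6/Q)*4 = -16 + 24/Q)
a(-22)/((1989 + W(15, 52))*(-1029 - 2169) + 5573) = (-16 + 24/(-22))/((1989 + (52 + 15²))*(-1029 - 2169) + 5573) = (-16 + 24*(-1/22))/((1989 + (52 + 225))*(-3198) + 5573) = (-16 - 12/11)/((1989 + 277)*(-3198) + 5573) = -188/(11*(2266*(-3198) + 5573)) = -188/(11*(-7246668 + 5573)) = -188/11/(-7241095) = -188/11*(-1/7241095) = 188/79652045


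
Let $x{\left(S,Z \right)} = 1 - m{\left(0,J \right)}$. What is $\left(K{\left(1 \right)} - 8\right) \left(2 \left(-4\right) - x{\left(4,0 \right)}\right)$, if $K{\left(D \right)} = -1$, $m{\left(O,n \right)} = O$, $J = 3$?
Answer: $81$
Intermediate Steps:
$x{\left(S,Z \right)} = 1$ ($x{\left(S,Z \right)} = 1 - 0 = 1 + 0 = 1$)
$\left(K{\left(1 \right)} - 8\right) \left(2 \left(-4\right) - x{\left(4,0 \right)}\right) = \left(-1 - 8\right) \left(2 \left(-4\right) - 1\right) = - 9 \left(-8 - 1\right) = \left(-9\right) \left(-9\right) = 81$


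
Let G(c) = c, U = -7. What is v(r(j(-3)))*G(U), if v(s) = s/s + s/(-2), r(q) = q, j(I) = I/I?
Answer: -7/2 ≈ -3.5000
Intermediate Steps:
j(I) = 1
v(s) = 1 - s/2 (v(s) = 1 + s*(-½) = 1 - s/2)
v(r(j(-3)))*G(U) = (1 - ½*1)*(-7) = (1 - ½)*(-7) = (½)*(-7) = -7/2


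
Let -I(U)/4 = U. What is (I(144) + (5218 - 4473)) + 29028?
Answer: 29197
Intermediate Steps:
I(U) = -4*U
(I(144) + (5218 - 4473)) + 29028 = (-4*144 + (5218 - 4473)) + 29028 = (-576 + 745) + 29028 = 169 + 29028 = 29197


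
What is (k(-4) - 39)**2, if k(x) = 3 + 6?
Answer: 900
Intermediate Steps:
k(x) = 9
(k(-4) - 39)**2 = (9 - 39)**2 = (-30)**2 = 900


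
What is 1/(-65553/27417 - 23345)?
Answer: -9139/213371806 ≈ -4.2831e-5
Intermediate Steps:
1/(-65553/27417 - 23345) = 1/(-65553*1/27417 - 23345) = 1/(-21851/9139 - 23345) = 1/(-213371806/9139) = -9139/213371806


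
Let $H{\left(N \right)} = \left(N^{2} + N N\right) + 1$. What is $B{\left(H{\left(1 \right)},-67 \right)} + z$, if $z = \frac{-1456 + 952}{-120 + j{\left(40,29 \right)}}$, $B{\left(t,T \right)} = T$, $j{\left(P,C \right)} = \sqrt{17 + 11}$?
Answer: $- \frac{225611}{3593} + \frac{252 \sqrt{7}}{3593} \approx -62.606$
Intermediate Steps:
$j{\left(P,C \right)} = 2 \sqrt{7}$ ($j{\left(P,C \right)} = \sqrt{28} = 2 \sqrt{7}$)
$H{\left(N \right)} = 1 + 2 N^{2}$ ($H{\left(N \right)} = \left(N^{2} + N^{2}\right) + 1 = 2 N^{2} + 1 = 1 + 2 N^{2}$)
$z = - \frac{504}{-120 + 2 \sqrt{7}}$ ($z = \frac{-1456 + 952}{-120 + 2 \sqrt{7}} = - \frac{504}{-120 + 2 \sqrt{7}} \approx 4.3937$)
$B{\left(H{\left(1 \right)},-67 \right)} + z = -67 + \left(\frac{15120}{3593} + \frac{252 \sqrt{7}}{3593}\right) = - \frac{225611}{3593} + \frac{252 \sqrt{7}}{3593}$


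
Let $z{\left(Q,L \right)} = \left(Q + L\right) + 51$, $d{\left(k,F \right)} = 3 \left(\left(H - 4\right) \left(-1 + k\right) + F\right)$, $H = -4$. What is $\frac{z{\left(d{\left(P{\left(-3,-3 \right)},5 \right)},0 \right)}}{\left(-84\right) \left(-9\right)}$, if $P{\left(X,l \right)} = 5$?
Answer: $- \frac{5}{126} \approx -0.039683$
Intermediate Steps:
$d{\left(k,F \right)} = 24 - 24 k + 3 F$ ($d{\left(k,F \right)} = 3 \left(\left(-4 - 4\right) \left(-1 + k\right) + F\right) = 3 \left(- 8 \left(-1 + k\right) + F\right) = 3 \left(\left(8 - 8 k\right) + F\right) = 3 \left(8 + F - 8 k\right) = 24 - 24 k + 3 F$)
$z{\left(Q,L \right)} = 51 + L + Q$ ($z{\left(Q,L \right)} = \left(L + Q\right) + 51 = 51 + L + Q$)
$\frac{z{\left(d{\left(P{\left(-3,-3 \right)},5 \right)},0 \right)}}{\left(-84\right) \left(-9\right)} = \frac{51 + 0 + \left(24 - 120 + 3 \cdot 5\right)}{\left(-84\right) \left(-9\right)} = \frac{51 + 0 + \left(24 - 120 + 15\right)}{756} = \left(51 + 0 - 81\right) \frac{1}{756} = \left(-30\right) \frac{1}{756} = - \frac{5}{126}$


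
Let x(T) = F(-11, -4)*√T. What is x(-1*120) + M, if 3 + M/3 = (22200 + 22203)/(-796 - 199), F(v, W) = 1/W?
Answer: -142164/995 - I*√30/2 ≈ -142.88 - 2.7386*I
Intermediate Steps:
x(T) = -√T/4 (x(T) = √T/(-4) = -√T/4)
M = -142164/995 (M = -9 + 3*((22200 + 22203)/(-796 - 199)) = -9 + 3*(44403/(-995)) = -9 + 3*(44403*(-1/995)) = -9 + 3*(-44403/995) = -9 - 133209/995 = -142164/995 ≈ -142.88)
x(-1*120) + M = -2*I*√30/4 - 142164/995 = -I*√30/2 - 142164/995 = -142164/995 - I*√30/2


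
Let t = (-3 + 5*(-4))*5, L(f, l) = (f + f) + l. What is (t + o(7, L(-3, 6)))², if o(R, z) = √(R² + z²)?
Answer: 11664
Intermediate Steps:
L(f, l) = l + 2*f (L(f, l) = 2*f + l = l + 2*f)
t = -115 (t = (-3 - 20)*5 = -23*5 = -115)
(t + o(7, L(-3, 6)))² = (-115 + √(7² + (6 + 2*(-3))²))² = (-115 + √(49 + (6 - 6)²))² = (-115 + √(49 + 0²))² = (-115 + √(49 + 0))² = (-115 + √49)² = (-115 + 7)² = (-108)² = 11664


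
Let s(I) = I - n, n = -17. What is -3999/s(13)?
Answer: -1333/10 ≈ -133.30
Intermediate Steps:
s(I) = 17 + I (s(I) = I - 1*(-17) = I + 17 = 17 + I)
-3999/s(13) = -3999/(17 + 13) = -3999/30 = -3999*1/30 = -1333/10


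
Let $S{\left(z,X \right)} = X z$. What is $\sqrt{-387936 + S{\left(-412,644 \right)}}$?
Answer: $4 i \sqrt{40829} \approx 808.25 i$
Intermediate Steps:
$\sqrt{-387936 + S{\left(-412,644 \right)}} = \sqrt{-387936 + 644 \left(-412\right)} = \sqrt{-387936 - 265328} = \sqrt{-653264} = 4 i \sqrt{40829}$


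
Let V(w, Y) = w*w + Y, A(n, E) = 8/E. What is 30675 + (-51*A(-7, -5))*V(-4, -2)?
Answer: 159087/5 ≈ 31817.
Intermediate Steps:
V(w, Y) = Y + w**2 (V(w, Y) = w**2 + Y = Y + w**2)
30675 + (-51*A(-7, -5))*V(-4, -2) = 30675 + (-408/(-5))*(-2 + (-4)**2) = 30675 + (-408*(-1)/5)*(-2 + 16) = 30675 - 51*(-8/5)*14 = 30675 + (408/5)*14 = 30675 + 5712/5 = 159087/5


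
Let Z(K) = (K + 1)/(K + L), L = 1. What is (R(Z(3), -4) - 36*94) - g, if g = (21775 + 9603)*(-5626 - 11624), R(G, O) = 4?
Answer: 541267120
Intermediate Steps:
Z(K) = 1 (Z(K) = (K + 1)/(K + 1) = (1 + K)/(1 + K) = 1)
g = -541270500 (g = 31378*(-17250) = -541270500)
(R(Z(3), -4) - 36*94) - g = (4 - 36*94) - 1*(-541270500) = (4 - 3384) + 541270500 = -3380 + 541270500 = 541267120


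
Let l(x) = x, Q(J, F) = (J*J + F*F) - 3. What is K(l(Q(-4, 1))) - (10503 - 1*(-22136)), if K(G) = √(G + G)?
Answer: -32639 + 2*√7 ≈ -32634.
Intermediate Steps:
Q(J, F) = -3 + F² + J² (Q(J, F) = (J² + F²) - 3 = (F² + J²) - 3 = -3 + F² + J²)
K(G) = √2*√G (K(G) = √(2*G) = √2*√G)
K(l(Q(-4, 1))) - (10503 - 1*(-22136)) = √2*√(-3 + 1² + (-4)²) - (10503 - 1*(-22136)) = √2*√(-3 + 1 + 16) - (10503 + 22136) = √2*√14 - 1*32639 = 2*√7 - 32639 = -32639 + 2*√7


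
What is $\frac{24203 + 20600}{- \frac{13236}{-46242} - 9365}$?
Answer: $- \frac{31390611}{6561259} \approx -4.7842$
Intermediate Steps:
$\frac{24203 + 20600}{- \frac{13236}{-46242} - 9365} = \frac{44803}{\left(-13236\right) \left(- \frac{1}{46242}\right) - 9365} = \frac{44803}{\frac{2206}{7707} - 9365} = \frac{44803}{- \frac{72173849}{7707}} = 44803 \left(- \frac{7707}{72173849}\right) = - \frac{31390611}{6561259}$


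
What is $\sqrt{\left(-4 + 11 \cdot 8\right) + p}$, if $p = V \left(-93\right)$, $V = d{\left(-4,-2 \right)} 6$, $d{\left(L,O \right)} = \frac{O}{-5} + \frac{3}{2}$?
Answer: $\frac{i \sqrt{24405}}{5} \approx 31.244 i$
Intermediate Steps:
$d{\left(L,O \right)} = \frac{3}{2} - \frac{O}{5}$ ($d{\left(L,O \right)} = O \left(- \frac{1}{5}\right) + 3 \cdot \frac{1}{2} = - \frac{O}{5} + \frac{3}{2} = \frac{3}{2} - \frac{O}{5}$)
$V = \frac{57}{5}$ ($V = \left(\frac{3}{2} - - \frac{2}{5}\right) 6 = \left(\frac{3}{2} + \frac{2}{5}\right) 6 = \frac{19}{10} \cdot 6 = \frac{57}{5} \approx 11.4$)
$p = - \frac{5301}{5}$ ($p = \frac{57}{5} \left(-93\right) = - \frac{5301}{5} \approx -1060.2$)
$\sqrt{\left(-4 + 11 \cdot 8\right) + p} = \sqrt{\left(-4 + 11 \cdot 8\right) - \frac{5301}{5}} = \sqrt{\left(-4 + 88\right) - \frac{5301}{5}} = \sqrt{84 - \frac{5301}{5}} = \sqrt{- \frac{4881}{5}} = \frac{i \sqrt{24405}}{5}$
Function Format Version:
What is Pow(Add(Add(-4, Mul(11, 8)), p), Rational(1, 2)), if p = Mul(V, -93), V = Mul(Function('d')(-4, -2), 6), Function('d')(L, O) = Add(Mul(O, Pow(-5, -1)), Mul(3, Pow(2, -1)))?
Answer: Mul(Rational(1, 5), I, Pow(24405, Rational(1, 2))) ≈ Mul(31.244, I)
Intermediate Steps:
Function('d')(L, O) = Add(Rational(3, 2), Mul(Rational(-1, 5), O)) (Function('d')(L, O) = Add(Mul(O, Rational(-1, 5)), Mul(3, Rational(1, 2))) = Add(Mul(Rational(-1, 5), O), Rational(3, 2)) = Add(Rational(3, 2), Mul(Rational(-1, 5), O)))
V = Rational(57, 5) (V = Mul(Add(Rational(3, 2), Mul(Rational(-1, 5), -2)), 6) = Mul(Add(Rational(3, 2), Rational(2, 5)), 6) = Mul(Rational(19, 10), 6) = Rational(57, 5) ≈ 11.400)
p = Rational(-5301, 5) (p = Mul(Rational(57, 5), -93) = Rational(-5301, 5) ≈ -1060.2)
Pow(Add(Add(-4, Mul(11, 8)), p), Rational(1, 2)) = Pow(Add(Add(-4, Mul(11, 8)), Rational(-5301, 5)), Rational(1, 2)) = Pow(Add(Add(-4, 88), Rational(-5301, 5)), Rational(1, 2)) = Pow(Add(84, Rational(-5301, 5)), Rational(1, 2)) = Pow(Rational(-4881, 5), Rational(1, 2)) = Mul(Rational(1, 5), I, Pow(24405, Rational(1, 2)))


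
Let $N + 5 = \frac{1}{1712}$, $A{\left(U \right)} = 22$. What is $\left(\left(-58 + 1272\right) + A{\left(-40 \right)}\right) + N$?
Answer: $\frac{2107473}{1712} \approx 1231.0$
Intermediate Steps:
$N = - \frac{8559}{1712}$ ($N = -5 + \frac{1}{1712} = - \frac{8559}{1712} \approx -4.9994$)
$\left(\left(-58 + 1272\right) + A{\left(-40 \right)}\right) + N = \left(\left(-58 + 1272\right) + 22\right) - \frac{8559}{1712} = \left(1214 + 22\right) - \frac{8559}{1712} = 1236 - \frac{8559}{1712} = \frac{2107473}{1712}$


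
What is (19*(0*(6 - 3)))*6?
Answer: 0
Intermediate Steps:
(19*(0*(6 - 3)))*6 = (19*(0*3))*6 = (19*0)*6 = 0*6 = 0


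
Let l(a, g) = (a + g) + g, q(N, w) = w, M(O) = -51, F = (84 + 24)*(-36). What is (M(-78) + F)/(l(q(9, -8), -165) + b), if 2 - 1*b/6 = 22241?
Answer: 3939/133772 ≈ 0.029446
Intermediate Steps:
b = -133434 (b = 12 - 6*22241 = 12 - 133446 = -133434)
F = -3888 (F = 108*(-36) = -3888)
l(a, g) = a + 2*g
(M(-78) + F)/(l(q(9, -8), -165) + b) = (-51 - 3888)/((-8 + 2*(-165)) - 133434) = -3939/((-8 - 330) - 133434) = -3939/(-338 - 133434) = -3939/(-133772) = -3939*(-1/133772) = 3939/133772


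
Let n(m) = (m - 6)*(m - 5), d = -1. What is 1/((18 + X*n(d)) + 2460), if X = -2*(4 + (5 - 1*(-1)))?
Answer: 1/1638 ≈ 0.00061050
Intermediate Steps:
X = -20 (X = -2*(4 + (5 + 1)) = -2*(4 + 6) = -2*10 = -20)
n(m) = (-6 + m)*(-5 + m)
1/((18 + X*n(d)) + 2460) = 1/((18 - 20*(30 + (-1)² - 11*(-1))) + 2460) = 1/((18 - 20*(30 + 1 + 11)) + 2460) = 1/((18 - 20*42) + 2460) = 1/((18 - 840) + 2460) = 1/(-822 + 2460) = 1/1638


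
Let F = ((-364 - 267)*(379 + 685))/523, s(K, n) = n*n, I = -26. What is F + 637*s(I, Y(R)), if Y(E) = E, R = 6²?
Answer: 431092312/523 ≈ 8.2427e+5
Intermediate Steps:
R = 36
s(K, n) = n²
F = -671384/523 (F = -631*1064*(1/523) = -671384*1/523 = -671384/523 ≈ -1283.7)
F + 637*s(I, Y(R)) = -671384/523 + 637*36² = -671384/523 + 637*1296 = -671384/523 + 825552 = 431092312/523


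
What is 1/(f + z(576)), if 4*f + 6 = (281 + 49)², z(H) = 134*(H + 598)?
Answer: 2/369079 ≈ 5.4189e-6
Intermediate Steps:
z(H) = 80132 + 134*H (z(H) = 134*(598 + H) = 80132 + 134*H)
f = 54447/2 (f = -3/2 + (281 + 49)²/4 = -3/2 + (¼)*330² = -3/2 + (¼)*108900 = -3/2 + 27225 = 54447/2 ≈ 27224.)
1/(f + z(576)) = 1/(54447/2 + (80132 + 134*576)) = 1/(54447/2 + (80132 + 77184)) = 1/(54447/2 + 157316) = 1/(369079/2) = 2/369079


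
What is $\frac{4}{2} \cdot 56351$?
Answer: $112702$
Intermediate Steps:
$\frac{4}{2} \cdot 56351 = 4 \cdot \frac{1}{2} \cdot 56351 = 2 \cdot 56351 = 112702$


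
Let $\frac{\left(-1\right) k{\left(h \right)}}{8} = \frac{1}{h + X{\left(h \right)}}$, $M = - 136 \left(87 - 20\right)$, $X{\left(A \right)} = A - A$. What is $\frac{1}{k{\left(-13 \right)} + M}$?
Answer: $- \frac{13}{118448} \approx -0.00010975$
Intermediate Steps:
$X{\left(A \right)} = 0$
$M = -9112$ ($M = \left(-136\right) 67 = -9112$)
$k{\left(h \right)} = - \frac{8}{h}$ ($k{\left(h \right)} = - \frac{8}{h + 0} = - \frac{8}{h}$)
$\frac{1}{k{\left(-13 \right)} + M} = \frac{1}{- \frac{8}{-13} - 9112} = \frac{1}{\left(-8\right) \left(- \frac{1}{13}\right) - 9112} = \frac{1}{\frac{8}{13} - 9112} = \frac{1}{- \frac{118448}{13}} = - \frac{13}{118448}$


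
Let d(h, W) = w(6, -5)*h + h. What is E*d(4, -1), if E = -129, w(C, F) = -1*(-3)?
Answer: -2064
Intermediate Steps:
w(C, F) = 3
d(h, W) = 4*h (d(h, W) = 3*h + h = 4*h)
E*d(4, -1) = -516*4 = -129*16 = -2064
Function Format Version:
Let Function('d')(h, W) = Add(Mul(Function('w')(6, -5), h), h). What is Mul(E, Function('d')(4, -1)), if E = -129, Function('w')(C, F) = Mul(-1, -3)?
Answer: -2064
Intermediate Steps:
Function('w')(C, F) = 3
Function('d')(h, W) = Mul(4, h) (Function('d')(h, W) = Add(Mul(3, h), h) = Mul(4, h))
Mul(E, Function('d')(4, -1)) = Mul(-129, Mul(4, 4)) = Mul(-129, 16) = -2064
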